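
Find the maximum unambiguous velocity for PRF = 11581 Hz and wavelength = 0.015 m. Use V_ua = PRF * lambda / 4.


V_ua = 11581 * 0.015 / 4 = 43.4 m/s

43.4 m/s


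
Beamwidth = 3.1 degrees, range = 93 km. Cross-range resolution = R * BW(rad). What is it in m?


BW_rad = 0.054105207
CR = 93000 * 0.054105207 = 5031.8 m

5031.8 m


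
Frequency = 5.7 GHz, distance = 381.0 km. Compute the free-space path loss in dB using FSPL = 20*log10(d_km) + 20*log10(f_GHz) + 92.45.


20*log10(381.0) = 51.62
20*log10(5.7) = 15.12
FSPL = 159.2 dB

159.2 dB


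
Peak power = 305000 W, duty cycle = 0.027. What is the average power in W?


P_avg = 305000 * 0.027 = 8235.0 W

8235.0 W


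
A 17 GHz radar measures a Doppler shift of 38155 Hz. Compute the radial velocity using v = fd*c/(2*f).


v = 38155 * 3e8 / (2 * 17000000000.0) = 336.7 m/s

336.7 m/s


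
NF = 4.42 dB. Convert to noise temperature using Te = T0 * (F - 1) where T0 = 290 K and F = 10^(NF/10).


NF_lin = 10^(4.42/10) = 2.766942
Te = 290 * (2.766942 - 1) = 512.4 K

512.4 K


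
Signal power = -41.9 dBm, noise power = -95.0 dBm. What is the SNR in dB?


SNR = -41.9 - (-95.0) = 53.1 dB

53.1 dB


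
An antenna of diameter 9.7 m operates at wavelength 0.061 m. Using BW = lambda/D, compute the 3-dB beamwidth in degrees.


BW_rad = 0.061 / 9.7 = 0.006289
BW_deg = 0.36 degrees

0.36 degrees


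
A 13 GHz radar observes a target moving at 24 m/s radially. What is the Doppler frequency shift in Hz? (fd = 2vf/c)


fd = 2 * 24 * 13000000000.0 / 3e8 = 2080.0 Hz

2080.0 Hz


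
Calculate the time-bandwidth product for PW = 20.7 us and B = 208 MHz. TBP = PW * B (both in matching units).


TBP = 20.7 * 208 = 4305.6

4305.6


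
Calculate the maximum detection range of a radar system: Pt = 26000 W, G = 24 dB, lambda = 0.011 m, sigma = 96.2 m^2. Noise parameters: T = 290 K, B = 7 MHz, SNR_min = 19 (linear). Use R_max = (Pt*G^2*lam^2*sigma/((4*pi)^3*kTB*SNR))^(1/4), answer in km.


G_lin = 10^(24/10) = 251.188643
R^4 = 26000 * 251.188643^2 * 0.011^2 * 96.2 / ((4*pi)^3 * 1.38e-23 * 290 * 7000000.0 * 19)
R^4 = 1.8079e16 m^4
R_max = (1.8079e16)^(1/4) = 11595.6 m = 11.6 km

11.6 km


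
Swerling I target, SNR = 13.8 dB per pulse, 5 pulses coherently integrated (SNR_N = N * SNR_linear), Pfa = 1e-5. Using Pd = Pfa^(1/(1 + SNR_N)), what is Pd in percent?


SNR_lin = 10^(13.8/10) = 23.98833
SNR_N = 5 * 23.98833 = 119.94165
1/(1 + SNR_N) = 1/120.94165 = 0.0082685
Pd = (1e-5)^0.0082685 = 0.9092
Pd = 90.9%

90.9%


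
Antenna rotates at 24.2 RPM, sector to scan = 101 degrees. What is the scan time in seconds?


t = 101 / (24.2 * 360) * 60 = 0.7 s

0.7 s


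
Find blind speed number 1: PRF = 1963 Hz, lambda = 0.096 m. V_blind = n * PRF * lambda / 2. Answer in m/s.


V_blind = 1 * 1963 * 0.096 / 2 = 94.2 m/s

94.2 m/s


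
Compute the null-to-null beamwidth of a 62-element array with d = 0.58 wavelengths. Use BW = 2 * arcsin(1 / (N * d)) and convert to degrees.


1/(N*d) = 1/(62*0.58) = 0.027809
BW = 2*arcsin(0.027809) = 3.2 degrees

3.2 degrees


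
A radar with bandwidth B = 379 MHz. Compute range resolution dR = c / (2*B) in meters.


dR = 3e8 / (2 * 379000000.0) = 0.4 m

0.4 m


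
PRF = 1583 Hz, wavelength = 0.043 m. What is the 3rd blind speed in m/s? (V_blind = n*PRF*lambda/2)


V_blind = 3 * 1583 * 0.043 / 2 = 102.1 m/s

102.1 m/s


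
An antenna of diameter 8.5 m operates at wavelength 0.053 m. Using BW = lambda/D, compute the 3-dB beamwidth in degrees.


BW_rad = 0.053 / 8.5 = 0.006235
BW_deg = 0.36 degrees

0.36 degrees


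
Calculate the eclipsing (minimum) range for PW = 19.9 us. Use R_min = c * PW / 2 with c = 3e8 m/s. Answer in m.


R_min = 3e8 * 19.9e-6 / 2 = 2985.0 m

2985.0 m


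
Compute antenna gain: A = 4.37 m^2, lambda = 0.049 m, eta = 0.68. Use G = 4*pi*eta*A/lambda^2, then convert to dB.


G_linear = 4*pi*0.68*4.37/0.049^2 = 15552.78
G_dB = 10*log10(15552.78) = 41.9 dB

41.9 dB


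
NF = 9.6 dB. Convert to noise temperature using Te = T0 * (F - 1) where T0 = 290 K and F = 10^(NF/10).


NF_lin = 10^(9.6/10) = 9.120108
Te = 290 * (9.120108 - 1) = 2354.8 K

2354.8 K


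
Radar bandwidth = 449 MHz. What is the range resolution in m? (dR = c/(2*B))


dR = 3e8 / (2 * 449000000.0) = 0.33 m

0.33 m


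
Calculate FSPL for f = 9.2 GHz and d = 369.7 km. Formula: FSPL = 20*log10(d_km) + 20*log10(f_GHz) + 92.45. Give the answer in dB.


20*log10(369.7) = 51.36
20*log10(9.2) = 19.28
FSPL = 163.1 dB

163.1 dB


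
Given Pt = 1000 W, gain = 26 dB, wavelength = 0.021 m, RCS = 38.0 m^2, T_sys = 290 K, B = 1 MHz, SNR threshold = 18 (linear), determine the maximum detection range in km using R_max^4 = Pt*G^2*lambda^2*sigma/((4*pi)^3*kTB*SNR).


G_lin = 10^(26/10) = 398.107171
R^4 = 1000 * 398.107171^2 * 0.021^2 * 38.0 / ((4*pi)^3 * 1.38e-23 * 290 * 1000000.0 * 18)
R^4 = 1.85799e16 m^4
R_max = (1.85799e16)^(1/4) = 11675.1 m = 11.7 km

11.7 km


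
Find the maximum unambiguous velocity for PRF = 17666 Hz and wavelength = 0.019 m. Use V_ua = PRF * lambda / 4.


V_ua = 17666 * 0.019 / 4 = 83.9 m/s

83.9 m/s


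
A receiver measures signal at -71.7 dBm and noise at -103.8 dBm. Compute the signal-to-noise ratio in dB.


SNR = -71.7 - (-103.8) = 32.1 dB

32.1 dB


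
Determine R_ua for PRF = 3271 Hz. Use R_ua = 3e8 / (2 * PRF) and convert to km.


R_ua = 3e8 / (2 * 3271) = 45857.5 m = 45.9 km

45.9 km


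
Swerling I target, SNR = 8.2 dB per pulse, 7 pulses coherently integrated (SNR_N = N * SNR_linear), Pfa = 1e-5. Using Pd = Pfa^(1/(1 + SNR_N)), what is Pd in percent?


SNR_lin = 10^(8.2/10) = 6.60693
SNR_N = 7 * 6.60693 = 46.24851
1/(1 + SNR_N) = 1/47.24851 = 0.0211647
Pd = (1e-5)^0.0211647 = 0.78375
Pd = 78.4%

78.4%


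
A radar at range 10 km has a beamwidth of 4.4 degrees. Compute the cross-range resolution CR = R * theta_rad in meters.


BW_rad = 0.076794487
CR = 10000 * 0.076794487 = 767.9 m

767.9 m


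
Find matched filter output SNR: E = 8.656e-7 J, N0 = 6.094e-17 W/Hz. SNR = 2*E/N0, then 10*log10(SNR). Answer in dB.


SNR_lin = 2 * 8.656e-7 / 6.094e-17 = 2.841e10
SNR_dB = 10*log10(2.841e10) = 104.5 dB

104.5 dB


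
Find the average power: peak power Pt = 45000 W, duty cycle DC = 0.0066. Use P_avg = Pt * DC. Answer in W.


P_avg = 45000 * 0.0066 = 297.0 W

297.0 W


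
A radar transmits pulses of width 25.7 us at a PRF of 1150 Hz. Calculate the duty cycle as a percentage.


DC = 25.7e-6 * 1150 * 100 = 2.96%

2.96%


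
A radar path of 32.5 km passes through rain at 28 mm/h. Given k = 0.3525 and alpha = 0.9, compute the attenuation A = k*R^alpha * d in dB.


gamma = 0.3525 * 28^0.9 = 7.072962 dB/km
A = 7.072962 * 32.5 = 229.87 dB

229.87 dB


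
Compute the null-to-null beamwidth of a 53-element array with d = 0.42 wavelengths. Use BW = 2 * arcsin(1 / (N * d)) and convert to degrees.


1/(N*d) = 1/(53*0.42) = 0.044924
BW = 2*arcsin(0.044924) = 5.1 degrees

5.1 degrees


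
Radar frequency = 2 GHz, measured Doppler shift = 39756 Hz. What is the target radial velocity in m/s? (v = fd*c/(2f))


v = 39756 * 3e8 / (2 * 2000000000.0) = 2981.7 m/s

2981.7 m/s


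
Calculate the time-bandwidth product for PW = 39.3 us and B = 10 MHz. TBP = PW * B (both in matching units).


TBP = 39.3 * 10 = 393.0

393.0


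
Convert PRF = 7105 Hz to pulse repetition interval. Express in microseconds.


PRI = 1/7105 = 0.000140746 s = 140.7 us

140.7 us


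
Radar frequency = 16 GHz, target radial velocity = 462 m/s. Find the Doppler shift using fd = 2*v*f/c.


fd = 2 * 462 * 16000000000.0 / 3e8 = 49280.0 Hz

49280.0 Hz


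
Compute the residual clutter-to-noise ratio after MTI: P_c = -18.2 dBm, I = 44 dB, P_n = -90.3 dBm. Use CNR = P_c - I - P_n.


CNR = -18.2 - 44 - (-90.3) = 28.1 dB

28.1 dB


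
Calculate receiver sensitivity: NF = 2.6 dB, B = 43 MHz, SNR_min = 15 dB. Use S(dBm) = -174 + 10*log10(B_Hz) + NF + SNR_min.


10*log10(43000000.0) = 76.33
S = -174 + 76.33 + 2.6 + 15 = -80.1 dBm

-80.1 dBm


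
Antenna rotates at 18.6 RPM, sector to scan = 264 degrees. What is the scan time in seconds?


t = 264 / (18.6 * 360) * 60 = 2.37 s

2.37 s


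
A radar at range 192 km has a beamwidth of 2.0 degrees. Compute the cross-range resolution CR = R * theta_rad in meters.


BW_rad = 0.034906585
CR = 192000 * 0.034906585 = 6702.1 m

6702.1 m


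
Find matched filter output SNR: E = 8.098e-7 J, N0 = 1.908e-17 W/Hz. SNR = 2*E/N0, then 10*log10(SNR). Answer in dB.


SNR_lin = 2 * 8.098e-7 / 1.908e-17 = 8.488e10
SNR_dB = 10*log10(8.488e10) = 109.3 dB

109.3 dB


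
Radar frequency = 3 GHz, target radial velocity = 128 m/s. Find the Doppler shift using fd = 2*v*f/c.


fd = 2 * 128 * 3000000000.0 / 3e8 = 2560.0 Hz

2560.0 Hz


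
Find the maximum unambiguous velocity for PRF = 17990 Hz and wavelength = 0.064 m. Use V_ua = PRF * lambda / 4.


V_ua = 17990 * 0.064 / 4 = 287.8 m/s

287.8 m/s


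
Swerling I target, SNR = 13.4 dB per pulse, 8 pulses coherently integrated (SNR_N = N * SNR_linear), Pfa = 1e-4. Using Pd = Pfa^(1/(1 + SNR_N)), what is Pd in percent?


SNR_lin = 10^(13.4/10) = 21.87762
SNR_N = 8 * 21.87762 = 175.02096
1/(1 + SNR_N) = 1/176.02096 = 0.0056811
Pd = (1e-4)^0.0056811 = 0.94902
Pd = 94.9%

94.9%


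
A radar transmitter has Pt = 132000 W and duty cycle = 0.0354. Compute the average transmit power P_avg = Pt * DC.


P_avg = 132000 * 0.0354 = 4672.8 W

4672.8 W


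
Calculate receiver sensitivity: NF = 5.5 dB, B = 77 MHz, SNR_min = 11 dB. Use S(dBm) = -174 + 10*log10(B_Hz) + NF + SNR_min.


10*log10(77000000.0) = 78.86
S = -174 + 78.86 + 5.5 + 11 = -78.6 dBm

-78.6 dBm


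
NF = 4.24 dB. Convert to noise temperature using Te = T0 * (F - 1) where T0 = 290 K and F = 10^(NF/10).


NF_lin = 10^(4.24/10) = 2.654606
Te = 290 * (2.654606 - 1) = 479.8 K

479.8 K


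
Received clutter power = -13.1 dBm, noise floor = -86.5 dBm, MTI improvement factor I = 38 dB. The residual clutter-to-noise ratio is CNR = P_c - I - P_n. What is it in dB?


CNR = -13.1 - 38 - (-86.5) = 35.4 dB

35.4 dB


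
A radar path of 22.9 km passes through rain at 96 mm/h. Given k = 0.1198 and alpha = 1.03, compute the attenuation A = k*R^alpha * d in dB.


gamma = 0.1198 * 96^1.03 = 13.188524 dB/km
A = 13.188524 * 22.9 = 302.02 dB

302.02 dB


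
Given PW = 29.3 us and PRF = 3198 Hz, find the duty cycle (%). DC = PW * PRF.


DC = 29.3e-6 * 3198 * 100 = 9.37%

9.37%


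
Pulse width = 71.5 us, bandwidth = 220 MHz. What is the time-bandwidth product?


TBP = 71.5 * 220 = 15730.0

15730.0


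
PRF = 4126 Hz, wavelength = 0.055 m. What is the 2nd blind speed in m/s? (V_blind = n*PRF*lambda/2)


V_blind = 2 * 4126 * 0.055 / 2 = 226.9 m/s

226.9 m/s


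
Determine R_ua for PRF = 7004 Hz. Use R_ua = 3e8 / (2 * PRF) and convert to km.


R_ua = 3e8 / (2 * 7004) = 21416.3 m = 21.4 km

21.4 km


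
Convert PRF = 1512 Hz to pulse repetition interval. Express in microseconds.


PRI = 1/1512 = 0.0006613757 s = 661.4 us

661.4 us


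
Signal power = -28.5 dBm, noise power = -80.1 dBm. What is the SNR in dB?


SNR = -28.5 - (-80.1) = 51.6 dB

51.6 dB


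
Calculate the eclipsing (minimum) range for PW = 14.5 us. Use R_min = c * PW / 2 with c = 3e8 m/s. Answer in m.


R_min = 3e8 * 14.5e-6 / 2 = 2175.0 m

2175.0 m


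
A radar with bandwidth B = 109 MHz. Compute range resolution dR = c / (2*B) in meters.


dR = 3e8 / (2 * 109000000.0) = 1.38 m

1.38 m


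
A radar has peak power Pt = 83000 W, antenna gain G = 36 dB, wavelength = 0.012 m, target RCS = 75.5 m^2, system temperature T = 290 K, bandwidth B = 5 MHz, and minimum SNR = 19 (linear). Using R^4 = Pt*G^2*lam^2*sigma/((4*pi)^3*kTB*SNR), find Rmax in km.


G_lin = 10^(36/10) = 3981.071706
R^4 = 83000 * 3981.071706^2 * 0.012^2 * 75.5 / ((4*pi)^3 * 1.38e-23 * 290 * 5000000.0 * 19)
R^4 = 1.89565e19 m^4
R_max = (1.89565e19)^(1/4) = 65984.1 m = 66.0 km

66.0 km


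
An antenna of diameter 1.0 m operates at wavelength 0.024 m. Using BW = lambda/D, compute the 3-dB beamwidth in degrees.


BW_rad = 0.024 / 1.0 = 0.024
BW_deg = 1.38 degrees

1.38 degrees


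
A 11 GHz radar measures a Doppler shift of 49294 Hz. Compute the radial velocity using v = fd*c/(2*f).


v = 49294 * 3e8 / (2 * 11000000000.0) = 672.2 m/s

672.2 m/s


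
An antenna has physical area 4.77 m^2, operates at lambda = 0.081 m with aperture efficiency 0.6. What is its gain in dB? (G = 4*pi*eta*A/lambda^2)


G_linear = 4*pi*0.6*4.77/0.081^2 = 5481.63
G_dB = 10*log10(5481.63) = 37.4 dB

37.4 dB


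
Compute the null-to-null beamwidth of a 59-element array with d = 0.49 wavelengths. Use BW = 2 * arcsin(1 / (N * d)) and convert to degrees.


1/(N*d) = 1/(59*0.49) = 0.03459
BW = 2*arcsin(0.03459) = 4.0 degrees

4.0 degrees


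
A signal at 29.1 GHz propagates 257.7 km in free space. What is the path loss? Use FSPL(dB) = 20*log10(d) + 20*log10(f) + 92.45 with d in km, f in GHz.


20*log10(257.7) = 48.22
20*log10(29.1) = 29.28
FSPL = 170.0 dB

170.0 dB


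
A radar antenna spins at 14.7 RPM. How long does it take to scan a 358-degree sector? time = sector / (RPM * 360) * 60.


t = 358 / (14.7 * 360) * 60 = 4.06 s

4.06 s


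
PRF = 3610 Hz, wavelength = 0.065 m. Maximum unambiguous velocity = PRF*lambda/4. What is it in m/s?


V_ua = 3610 * 0.065 / 4 = 58.7 m/s

58.7 m/s


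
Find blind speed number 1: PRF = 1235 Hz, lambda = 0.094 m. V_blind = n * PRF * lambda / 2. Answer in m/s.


V_blind = 1 * 1235 * 0.094 / 2 = 58.0 m/s

58.0 m/s


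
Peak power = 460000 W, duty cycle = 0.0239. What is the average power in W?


P_avg = 460000 * 0.0239 = 10994.0 W

10994.0 W


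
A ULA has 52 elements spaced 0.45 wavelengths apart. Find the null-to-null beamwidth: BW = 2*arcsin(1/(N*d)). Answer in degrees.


1/(N*d) = 1/(52*0.45) = 0.042735
BW = 2*arcsin(0.042735) = 4.9 degrees

4.9 degrees


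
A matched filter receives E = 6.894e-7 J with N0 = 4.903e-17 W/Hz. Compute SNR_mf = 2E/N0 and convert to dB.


SNR_lin = 2 * 6.894e-7 / 4.903e-17 = 2.812e10
SNR_dB = 10*log10(2.812e10) = 104.5 dB

104.5 dB


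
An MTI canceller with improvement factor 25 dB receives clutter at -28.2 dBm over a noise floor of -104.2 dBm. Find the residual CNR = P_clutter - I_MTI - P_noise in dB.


CNR = -28.2 - 25 - (-104.2) = 51.0 dB

51.0 dB


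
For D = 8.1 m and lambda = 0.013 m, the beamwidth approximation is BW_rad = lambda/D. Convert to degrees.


BW_rad = 0.013 / 8.1 = 0.001605
BW_deg = 0.09 degrees

0.09 degrees


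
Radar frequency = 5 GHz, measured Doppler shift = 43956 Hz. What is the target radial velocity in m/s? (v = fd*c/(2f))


v = 43956 * 3e8 / (2 * 5000000000.0) = 1318.7 m/s

1318.7 m/s


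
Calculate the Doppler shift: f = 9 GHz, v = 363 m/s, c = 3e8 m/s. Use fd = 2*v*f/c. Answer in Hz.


fd = 2 * 363 * 9000000000.0 / 3e8 = 21780.0 Hz

21780.0 Hz


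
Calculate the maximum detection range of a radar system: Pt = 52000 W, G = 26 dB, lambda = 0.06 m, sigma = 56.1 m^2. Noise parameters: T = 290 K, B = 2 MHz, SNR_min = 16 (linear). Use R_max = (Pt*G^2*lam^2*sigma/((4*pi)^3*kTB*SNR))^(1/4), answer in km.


G_lin = 10^(26/10) = 398.107171
R^4 = 52000 * 398.107171^2 * 0.06^2 * 56.1 / ((4*pi)^3 * 1.38e-23 * 290 * 2000000.0 * 16)
R^4 = 6.54956e18 m^4
R_max = (6.54956e18)^(1/4) = 50588.6 m = 50.6 km

50.6 km


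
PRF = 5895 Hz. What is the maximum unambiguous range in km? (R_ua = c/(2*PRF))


R_ua = 3e8 / (2 * 5895) = 25445.3 m = 25.4 km

25.4 km


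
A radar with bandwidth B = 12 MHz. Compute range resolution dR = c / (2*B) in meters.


dR = 3e8 / (2 * 12000000.0) = 12.5 m

12.5 m


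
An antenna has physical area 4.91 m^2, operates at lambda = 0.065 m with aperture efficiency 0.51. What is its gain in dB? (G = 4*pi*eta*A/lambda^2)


G_linear = 4*pi*0.51*4.91/0.065^2 = 7447.92
G_dB = 10*log10(7447.92) = 38.7 dB

38.7 dB


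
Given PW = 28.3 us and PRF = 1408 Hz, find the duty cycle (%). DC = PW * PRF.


DC = 28.3e-6 * 1408 * 100 = 3.98%

3.98%


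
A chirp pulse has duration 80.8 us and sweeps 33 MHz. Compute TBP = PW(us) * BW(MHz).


TBP = 80.8 * 33 = 2666.4

2666.4


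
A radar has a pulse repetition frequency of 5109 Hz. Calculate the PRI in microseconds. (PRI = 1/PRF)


PRI = 1/5109 = 0.000195733 s = 195.7 us

195.7 us


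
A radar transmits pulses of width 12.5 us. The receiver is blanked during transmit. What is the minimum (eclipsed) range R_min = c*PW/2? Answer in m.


R_min = 3e8 * 12.5e-6 / 2 = 1875.0 m

1875.0 m


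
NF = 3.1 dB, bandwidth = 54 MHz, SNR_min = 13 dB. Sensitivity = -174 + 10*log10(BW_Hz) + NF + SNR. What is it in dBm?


10*log10(54000000.0) = 77.32
S = -174 + 77.32 + 3.1 + 13 = -80.6 dBm

-80.6 dBm


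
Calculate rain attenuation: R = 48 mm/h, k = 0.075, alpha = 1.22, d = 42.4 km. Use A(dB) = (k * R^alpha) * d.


gamma = 0.075 * 48^1.22 = 8.436758 dB/km
A = 8.436758 * 42.4 = 357.72 dB

357.72 dB


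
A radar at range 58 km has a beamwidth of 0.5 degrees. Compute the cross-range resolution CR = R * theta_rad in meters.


BW_rad = 0.008726646
CR = 58000 * 0.008726646 = 506.1 m

506.1 m


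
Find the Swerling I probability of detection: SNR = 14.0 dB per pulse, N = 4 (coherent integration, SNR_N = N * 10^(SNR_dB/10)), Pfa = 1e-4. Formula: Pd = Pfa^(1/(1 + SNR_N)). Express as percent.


SNR_lin = 10^(14.0/10) = 25.11886
SNR_N = 4 * 25.11886 = 100.47544
1/(1 + SNR_N) = 1/101.47544 = 0.0098546
Pd = (1e-4)^0.0098546 = 0.91323
Pd = 91.3%

91.3%


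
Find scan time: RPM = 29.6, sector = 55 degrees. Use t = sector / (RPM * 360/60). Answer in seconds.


t = 55 / (29.6 * 360) * 60 = 0.31 s

0.31 s


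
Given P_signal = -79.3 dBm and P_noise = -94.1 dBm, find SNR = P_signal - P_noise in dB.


SNR = -79.3 - (-94.1) = 14.8 dB

14.8 dB


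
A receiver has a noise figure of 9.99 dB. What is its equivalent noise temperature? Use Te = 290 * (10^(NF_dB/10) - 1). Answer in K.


NF_lin = 10^(9.99/10) = 9.977001
Te = 290 * (9.977001 - 1) = 2603.3 K

2603.3 K


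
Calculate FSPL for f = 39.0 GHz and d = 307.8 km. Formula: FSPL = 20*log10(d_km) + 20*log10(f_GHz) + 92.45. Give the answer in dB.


20*log10(307.8) = 49.77
20*log10(39.0) = 31.82
FSPL = 174.0 dB

174.0 dB


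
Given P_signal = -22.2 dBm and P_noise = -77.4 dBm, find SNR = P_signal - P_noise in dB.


SNR = -22.2 - (-77.4) = 55.2 dB

55.2 dB


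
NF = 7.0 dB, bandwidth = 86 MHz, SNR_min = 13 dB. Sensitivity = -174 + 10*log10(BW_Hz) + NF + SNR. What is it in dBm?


10*log10(86000000.0) = 79.34
S = -174 + 79.34 + 7.0 + 13 = -74.7 dBm

-74.7 dBm


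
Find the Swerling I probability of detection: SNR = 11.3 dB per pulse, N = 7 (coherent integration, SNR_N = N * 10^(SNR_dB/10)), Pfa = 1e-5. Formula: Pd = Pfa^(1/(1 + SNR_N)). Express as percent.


SNR_lin = 10^(11.3/10) = 13.48963
SNR_N = 7 * 13.48963 = 94.42741
1/(1 + SNR_N) = 1/95.42741 = 0.0104792
Pd = (1e-5)^0.0104792 = 0.88635
Pd = 88.6%

88.6%


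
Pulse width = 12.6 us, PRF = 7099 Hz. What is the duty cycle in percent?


DC = 12.6e-6 * 7099 * 100 = 8.94%

8.94%


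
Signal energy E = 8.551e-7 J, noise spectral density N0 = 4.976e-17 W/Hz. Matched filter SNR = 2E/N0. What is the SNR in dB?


SNR_lin = 2 * 8.551e-7 / 4.976e-17 = 3.437e10
SNR_dB = 10*log10(3.437e10) = 105.4 dB

105.4 dB


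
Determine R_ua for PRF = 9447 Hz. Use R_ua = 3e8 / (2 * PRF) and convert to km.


R_ua = 3e8 / (2 * 9447) = 15878.1 m = 15.9 km

15.9 km


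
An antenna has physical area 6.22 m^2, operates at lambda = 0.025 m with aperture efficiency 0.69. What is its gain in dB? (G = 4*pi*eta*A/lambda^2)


G_linear = 4*pi*0.69*6.22/0.025^2 = 86291.76
G_dB = 10*log10(86291.76) = 49.4 dB

49.4 dB


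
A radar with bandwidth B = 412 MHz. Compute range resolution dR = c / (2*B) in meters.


dR = 3e8 / (2 * 412000000.0) = 0.36 m

0.36 m


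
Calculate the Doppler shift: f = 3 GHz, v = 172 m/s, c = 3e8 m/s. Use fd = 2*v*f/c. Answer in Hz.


fd = 2 * 172 * 3000000000.0 / 3e8 = 3440.0 Hz

3440.0 Hz


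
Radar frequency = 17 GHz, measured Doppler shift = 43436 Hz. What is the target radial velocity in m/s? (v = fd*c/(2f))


v = 43436 * 3e8 / (2 * 17000000000.0) = 383.3 m/s

383.3 m/s


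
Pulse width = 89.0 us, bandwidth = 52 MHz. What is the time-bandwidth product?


TBP = 89.0 * 52 = 4628.0

4628.0


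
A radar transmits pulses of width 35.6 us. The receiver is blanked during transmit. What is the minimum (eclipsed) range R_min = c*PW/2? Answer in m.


R_min = 3e8 * 35.6e-6 / 2 = 5340.0 m

5340.0 m


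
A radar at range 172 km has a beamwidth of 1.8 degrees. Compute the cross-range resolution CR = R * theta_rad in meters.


BW_rad = 0.031415927
CR = 172000 * 0.031415927 = 5403.5 m

5403.5 m


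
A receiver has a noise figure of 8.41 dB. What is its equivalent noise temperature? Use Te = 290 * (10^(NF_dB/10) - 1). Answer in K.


NF_lin = 10^(8.41/10) = 6.934258
Te = 290 * (6.934258 - 1) = 1720.9 K

1720.9 K


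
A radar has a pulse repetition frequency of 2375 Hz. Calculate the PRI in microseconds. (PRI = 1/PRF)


PRI = 1/2375 = 0.0004210526 s = 421.1 us

421.1 us


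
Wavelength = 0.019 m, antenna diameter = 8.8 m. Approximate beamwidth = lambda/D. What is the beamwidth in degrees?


BW_rad = 0.019 / 8.8 = 0.002159
BW_deg = 0.12 degrees

0.12 degrees


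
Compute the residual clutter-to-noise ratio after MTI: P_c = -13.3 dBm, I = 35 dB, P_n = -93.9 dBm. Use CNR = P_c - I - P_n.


CNR = -13.3 - 35 - (-93.9) = 45.6 dB

45.6 dB


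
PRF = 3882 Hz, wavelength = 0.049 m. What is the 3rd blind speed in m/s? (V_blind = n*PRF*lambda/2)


V_blind = 3 * 3882 * 0.049 / 2 = 285.3 m/s

285.3 m/s


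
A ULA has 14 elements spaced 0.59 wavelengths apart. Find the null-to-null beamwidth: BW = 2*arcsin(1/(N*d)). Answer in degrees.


1/(N*d) = 1/(14*0.59) = 0.121065
BW = 2*arcsin(0.121065) = 13.9 degrees

13.9 degrees


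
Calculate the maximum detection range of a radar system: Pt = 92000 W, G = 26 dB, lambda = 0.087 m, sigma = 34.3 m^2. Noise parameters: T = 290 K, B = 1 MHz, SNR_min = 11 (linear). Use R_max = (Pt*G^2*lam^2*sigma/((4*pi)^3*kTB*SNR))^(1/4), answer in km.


G_lin = 10^(26/10) = 398.107171
R^4 = 92000 * 398.107171^2 * 0.087^2 * 34.3 / ((4*pi)^3 * 1.38e-23 * 290 * 1000000.0 * 11)
R^4 = 4.33332e19 m^4
R_max = (4.33332e19)^(1/4) = 81134.4 m = 81.1 km

81.1 km


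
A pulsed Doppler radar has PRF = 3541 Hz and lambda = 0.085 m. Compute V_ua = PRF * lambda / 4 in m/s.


V_ua = 3541 * 0.085 / 4 = 75.2 m/s

75.2 m/s


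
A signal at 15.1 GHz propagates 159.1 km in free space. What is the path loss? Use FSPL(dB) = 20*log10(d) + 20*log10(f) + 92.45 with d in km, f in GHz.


20*log10(159.1) = 44.03
20*log10(15.1) = 23.58
FSPL = 160.1 dB

160.1 dB


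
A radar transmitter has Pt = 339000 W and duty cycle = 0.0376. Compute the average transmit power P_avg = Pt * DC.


P_avg = 339000 * 0.0376 = 12746.4 W

12746.4 W


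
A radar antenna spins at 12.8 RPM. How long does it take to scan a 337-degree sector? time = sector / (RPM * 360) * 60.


t = 337 / (12.8 * 360) * 60 = 4.39 s

4.39 s


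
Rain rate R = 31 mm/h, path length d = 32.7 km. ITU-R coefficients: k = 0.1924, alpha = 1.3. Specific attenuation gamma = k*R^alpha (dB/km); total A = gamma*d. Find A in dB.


gamma = 0.1924 * 31^1.3 = 16.709955 dB/km
A = 16.709955 * 32.7 = 546.42 dB

546.42 dB


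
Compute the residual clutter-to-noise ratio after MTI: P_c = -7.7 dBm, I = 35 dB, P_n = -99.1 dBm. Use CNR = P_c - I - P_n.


CNR = -7.7 - 35 - (-99.1) = 56.4 dB

56.4 dB


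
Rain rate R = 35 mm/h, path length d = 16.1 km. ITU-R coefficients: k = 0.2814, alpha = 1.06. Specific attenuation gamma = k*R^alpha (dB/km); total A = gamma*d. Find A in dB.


gamma = 0.2814 * 35^1.06 = 12.190913 dB/km
A = 12.190913 * 16.1 = 196.27 dB

196.27 dB


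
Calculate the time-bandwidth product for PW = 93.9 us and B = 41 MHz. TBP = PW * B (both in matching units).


TBP = 93.9 * 41 = 3849.9

3849.9


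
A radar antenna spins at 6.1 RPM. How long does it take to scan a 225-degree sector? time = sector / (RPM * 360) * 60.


t = 225 / (6.1 * 360) * 60 = 6.15 s

6.15 s


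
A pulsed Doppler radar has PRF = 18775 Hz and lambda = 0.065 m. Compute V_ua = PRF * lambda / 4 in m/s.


V_ua = 18775 * 0.065 / 4 = 305.1 m/s

305.1 m/s


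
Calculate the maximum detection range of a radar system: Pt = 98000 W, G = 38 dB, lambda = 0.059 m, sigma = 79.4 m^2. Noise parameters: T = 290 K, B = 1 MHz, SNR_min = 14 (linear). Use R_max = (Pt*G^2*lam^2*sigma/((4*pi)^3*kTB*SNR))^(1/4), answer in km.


G_lin = 10^(38/10) = 6309.573445
R^4 = 98000 * 6309.573445^2 * 0.059^2 * 79.4 / ((4*pi)^3 * 1.38e-23 * 290 * 1000000.0 * 14)
R^4 = 9.69875e21 m^4
R_max = (9.69875e21)^(1/4) = 313818.8 m = 313.8 km

313.8 km


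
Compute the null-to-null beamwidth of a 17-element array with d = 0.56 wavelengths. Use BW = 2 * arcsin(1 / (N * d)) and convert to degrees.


1/(N*d) = 1/(17*0.56) = 0.105042
BW = 2*arcsin(0.105042) = 12.1 degrees

12.1 degrees


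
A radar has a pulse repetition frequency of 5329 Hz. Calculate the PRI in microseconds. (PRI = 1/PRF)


PRI = 1/5329 = 0.0001876525 s = 187.7 us

187.7 us


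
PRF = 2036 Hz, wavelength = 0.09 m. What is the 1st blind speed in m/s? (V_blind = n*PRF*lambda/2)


V_blind = 1 * 2036 * 0.09 / 2 = 91.6 m/s

91.6 m/s


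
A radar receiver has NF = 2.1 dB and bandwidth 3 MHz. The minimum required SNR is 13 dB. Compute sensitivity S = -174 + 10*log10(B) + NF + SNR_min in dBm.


10*log10(3000000.0) = 64.77
S = -174 + 64.77 + 2.1 + 13 = -94.1 dBm

-94.1 dBm


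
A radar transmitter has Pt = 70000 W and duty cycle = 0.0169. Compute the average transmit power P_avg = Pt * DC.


P_avg = 70000 * 0.0169 = 1183.0 W

1183.0 W


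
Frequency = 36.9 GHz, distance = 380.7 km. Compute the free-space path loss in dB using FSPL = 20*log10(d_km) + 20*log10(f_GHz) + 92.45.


20*log10(380.7) = 51.61
20*log10(36.9) = 31.34
FSPL = 175.4 dB

175.4 dB


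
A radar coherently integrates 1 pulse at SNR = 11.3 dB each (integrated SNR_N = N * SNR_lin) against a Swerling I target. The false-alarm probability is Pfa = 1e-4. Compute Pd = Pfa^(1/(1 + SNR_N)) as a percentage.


SNR_lin = 10^(11.3/10) = 13.48963
SNR_N = 1 * 13.48963 = 13.48963
1/(1 + SNR_N) = 1/14.48963 = 0.0690149
Pd = (1e-4)^0.0690149 = 0.52959
Pd = 53.0%

53.0%


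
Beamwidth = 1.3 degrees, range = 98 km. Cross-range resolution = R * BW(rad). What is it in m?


BW_rad = 0.02268928
CR = 98000 * 0.02268928 = 2223.5 m

2223.5 m


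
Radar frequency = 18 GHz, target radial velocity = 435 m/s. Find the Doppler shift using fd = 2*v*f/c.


fd = 2 * 435 * 18000000000.0 / 3e8 = 52200.0 Hz

52200.0 Hz


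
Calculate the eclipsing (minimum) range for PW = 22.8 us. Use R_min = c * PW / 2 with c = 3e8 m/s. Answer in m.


R_min = 3e8 * 22.8e-6 / 2 = 3420.0 m

3420.0 m


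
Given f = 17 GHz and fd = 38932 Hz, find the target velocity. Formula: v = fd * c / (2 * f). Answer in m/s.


v = 38932 * 3e8 / (2 * 17000000000.0) = 343.5 m/s

343.5 m/s


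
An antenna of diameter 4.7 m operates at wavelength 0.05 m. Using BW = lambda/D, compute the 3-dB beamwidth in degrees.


BW_rad = 0.05 / 4.7 = 0.010638
BW_deg = 0.61 degrees

0.61 degrees


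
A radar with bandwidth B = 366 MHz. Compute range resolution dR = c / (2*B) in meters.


dR = 3e8 / (2 * 366000000.0) = 0.41 m

0.41 m


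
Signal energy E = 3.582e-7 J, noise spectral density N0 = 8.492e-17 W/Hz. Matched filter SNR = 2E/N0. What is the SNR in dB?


SNR_lin = 2 * 3.582e-7 / 8.492e-17 = 8.436e9
SNR_dB = 10*log10(8.436e9) = 99.3 dB

99.3 dB


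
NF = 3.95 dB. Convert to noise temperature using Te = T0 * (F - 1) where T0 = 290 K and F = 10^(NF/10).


NF_lin = 10^(3.95/10) = 2.483133
Te = 290 * (2.483133 - 1) = 430.1 K

430.1 K


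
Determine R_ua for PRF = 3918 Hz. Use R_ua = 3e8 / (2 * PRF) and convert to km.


R_ua = 3e8 / (2 * 3918) = 38284.8 m = 38.3 km

38.3 km


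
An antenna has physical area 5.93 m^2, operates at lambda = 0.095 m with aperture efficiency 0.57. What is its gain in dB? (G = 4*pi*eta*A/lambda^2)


G_linear = 4*pi*0.57*5.93/0.095^2 = 4706.44
G_dB = 10*log10(4706.44) = 36.7 dB

36.7 dB


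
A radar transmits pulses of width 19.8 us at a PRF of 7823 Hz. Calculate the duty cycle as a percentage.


DC = 19.8e-6 * 7823 * 100 = 15.49%

15.49%


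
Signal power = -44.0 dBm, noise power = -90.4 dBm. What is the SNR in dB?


SNR = -44.0 - (-90.4) = 46.4 dB

46.4 dB


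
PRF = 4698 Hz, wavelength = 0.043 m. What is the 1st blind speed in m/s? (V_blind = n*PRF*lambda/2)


V_blind = 1 * 4698 * 0.043 / 2 = 101.0 m/s

101.0 m/s


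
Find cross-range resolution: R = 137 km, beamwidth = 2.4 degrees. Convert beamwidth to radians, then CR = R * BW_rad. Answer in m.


BW_rad = 0.041887902
CR = 137000 * 0.041887902 = 5738.6 m

5738.6 m


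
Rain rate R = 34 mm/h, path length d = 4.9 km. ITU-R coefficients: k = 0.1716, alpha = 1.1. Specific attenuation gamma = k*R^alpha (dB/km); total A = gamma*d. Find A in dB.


gamma = 0.1716 * 34^1.1 = 8.301261 dB/km
A = 8.301261 * 4.9 = 40.68 dB

40.68 dB


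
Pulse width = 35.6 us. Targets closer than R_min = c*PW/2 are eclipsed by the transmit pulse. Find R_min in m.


R_min = 3e8 * 35.6e-6 / 2 = 5340.0 m

5340.0 m


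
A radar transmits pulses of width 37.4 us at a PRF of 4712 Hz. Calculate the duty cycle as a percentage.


DC = 37.4e-6 * 4712 * 100 = 17.62%

17.62%


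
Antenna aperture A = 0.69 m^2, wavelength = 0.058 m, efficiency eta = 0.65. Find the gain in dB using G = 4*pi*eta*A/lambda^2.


G_linear = 4*pi*0.65*0.69/0.058^2 = 1675.39
G_dB = 10*log10(1675.39) = 32.2 dB

32.2 dB


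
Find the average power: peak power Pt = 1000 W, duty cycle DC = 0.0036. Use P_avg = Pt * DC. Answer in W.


P_avg = 1000 * 0.0036 = 3.6 W

3.6 W


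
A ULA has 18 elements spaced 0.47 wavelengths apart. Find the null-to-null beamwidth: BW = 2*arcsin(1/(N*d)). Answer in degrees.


1/(N*d) = 1/(18*0.47) = 0.118203
BW = 2*arcsin(0.118203) = 13.6 degrees

13.6 degrees


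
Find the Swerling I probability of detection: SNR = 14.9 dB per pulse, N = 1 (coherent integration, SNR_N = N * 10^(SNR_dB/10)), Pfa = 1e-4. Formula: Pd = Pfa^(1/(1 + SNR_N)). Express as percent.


SNR_lin = 10^(14.9/10) = 30.90295
SNR_N = 1 * 30.90295 = 30.90295
1/(1 + SNR_N) = 1/31.90295 = 0.0313451
Pd = (1e-4)^0.0313451 = 0.74924
Pd = 74.9%

74.9%


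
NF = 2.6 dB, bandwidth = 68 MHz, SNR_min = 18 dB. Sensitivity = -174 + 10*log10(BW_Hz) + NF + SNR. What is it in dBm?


10*log10(68000000.0) = 78.33
S = -174 + 78.33 + 2.6 + 18 = -75.1 dBm

-75.1 dBm


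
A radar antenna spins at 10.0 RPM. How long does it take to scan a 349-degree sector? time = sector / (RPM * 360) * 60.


t = 349 / (10.0 * 360) * 60 = 5.82 s

5.82 s


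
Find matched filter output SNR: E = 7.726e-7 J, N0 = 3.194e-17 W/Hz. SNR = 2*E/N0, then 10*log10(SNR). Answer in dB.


SNR_lin = 2 * 7.726e-7 / 3.194e-17 = 4.838e10
SNR_dB = 10*log10(4.838e10) = 106.8 dB

106.8 dB


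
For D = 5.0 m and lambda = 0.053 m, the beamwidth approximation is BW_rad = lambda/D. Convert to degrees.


BW_rad = 0.053 / 5.0 = 0.0106
BW_deg = 0.61 degrees

0.61 degrees


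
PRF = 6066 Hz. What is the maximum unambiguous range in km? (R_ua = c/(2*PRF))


R_ua = 3e8 / (2 * 6066) = 24728.0 m = 24.7 km

24.7 km


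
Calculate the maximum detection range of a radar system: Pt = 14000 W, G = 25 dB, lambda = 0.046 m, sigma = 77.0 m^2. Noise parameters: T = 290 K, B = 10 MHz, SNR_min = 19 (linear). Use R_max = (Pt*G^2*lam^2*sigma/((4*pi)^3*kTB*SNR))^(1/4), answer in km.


G_lin = 10^(25/10) = 316.227766
R^4 = 14000 * 316.227766^2 * 0.046^2 * 77.0 / ((4*pi)^3 * 1.38e-23 * 290 * 10000000.0 * 19)
R^4 = 1.51173e17 m^4
R_max = (1.51173e17)^(1/4) = 19718.3 m = 19.7 km

19.7 km


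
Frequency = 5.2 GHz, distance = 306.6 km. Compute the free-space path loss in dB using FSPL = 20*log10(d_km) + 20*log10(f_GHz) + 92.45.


20*log10(306.6) = 49.73
20*log10(5.2) = 14.32
FSPL = 156.5 dB

156.5 dB


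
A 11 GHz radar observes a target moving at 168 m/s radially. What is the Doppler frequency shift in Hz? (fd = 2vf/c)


fd = 2 * 168 * 11000000000.0 / 3e8 = 12320.0 Hz

12320.0 Hz


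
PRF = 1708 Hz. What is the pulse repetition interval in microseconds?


PRI = 1/1708 = 0.0005854801 s = 585.5 us

585.5 us


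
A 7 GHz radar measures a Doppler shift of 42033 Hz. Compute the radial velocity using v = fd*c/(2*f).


v = 42033 * 3e8 / (2 * 7000000000.0) = 900.7 m/s

900.7 m/s


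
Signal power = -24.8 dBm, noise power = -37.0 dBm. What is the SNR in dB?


SNR = -24.8 - (-37.0) = 12.2 dB

12.2 dB


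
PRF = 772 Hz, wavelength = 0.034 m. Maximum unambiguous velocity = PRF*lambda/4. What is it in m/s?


V_ua = 772 * 0.034 / 4 = 6.6 m/s

6.6 m/s


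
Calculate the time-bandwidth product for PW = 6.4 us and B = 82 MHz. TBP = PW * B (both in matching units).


TBP = 6.4 * 82 = 524.8

524.8


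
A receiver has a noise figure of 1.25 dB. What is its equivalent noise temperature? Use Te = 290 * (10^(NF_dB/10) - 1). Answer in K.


NF_lin = 10^(1.25/10) = 1.333521
Te = 290 * (1.333521 - 1) = 96.7 K

96.7 K


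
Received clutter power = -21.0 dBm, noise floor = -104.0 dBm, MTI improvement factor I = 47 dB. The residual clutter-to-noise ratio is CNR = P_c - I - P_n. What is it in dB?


CNR = -21.0 - 47 - (-104.0) = 36.0 dB

36.0 dB


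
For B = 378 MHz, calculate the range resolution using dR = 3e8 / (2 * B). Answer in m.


dR = 3e8 / (2 * 378000000.0) = 0.4 m

0.4 m


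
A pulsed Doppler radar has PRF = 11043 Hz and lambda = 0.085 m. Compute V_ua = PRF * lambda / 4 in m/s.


V_ua = 11043 * 0.085 / 4 = 234.7 m/s

234.7 m/s


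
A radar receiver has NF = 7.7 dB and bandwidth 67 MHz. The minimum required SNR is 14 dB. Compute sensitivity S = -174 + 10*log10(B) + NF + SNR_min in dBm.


10*log10(67000000.0) = 78.26
S = -174 + 78.26 + 7.7 + 14 = -74.0 dBm

-74.0 dBm


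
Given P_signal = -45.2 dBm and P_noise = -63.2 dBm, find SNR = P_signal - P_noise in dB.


SNR = -45.2 - (-63.2) = 18.0 dB

18.0 dB


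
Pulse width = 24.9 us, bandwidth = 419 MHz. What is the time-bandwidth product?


TBP = 24.9 * 419 = 10433.1

10433.1


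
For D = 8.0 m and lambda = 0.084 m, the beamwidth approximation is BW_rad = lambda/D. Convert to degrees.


BW_rad = 0.084 / 8.0 = 0.0105
BW_deg = 0.6 degrees

0.6 degrees


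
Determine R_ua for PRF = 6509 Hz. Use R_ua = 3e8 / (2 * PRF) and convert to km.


R_ua = 3e8 / (2 * 6509) = 23045.0 m = 23.0 km

23.0 km


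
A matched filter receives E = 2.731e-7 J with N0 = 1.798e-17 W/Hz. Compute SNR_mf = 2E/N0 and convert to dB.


SNR_lin = 2 * 2.731e-7 / 1.798e-17 = 3.038e10
SNR_dB = 10*log10(3.038e10) = 104.8 dB

104.8 dB


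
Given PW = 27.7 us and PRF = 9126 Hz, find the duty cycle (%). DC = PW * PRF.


DC = 27.7e-6 * 9126 * 100 = 25.28%

25.28%


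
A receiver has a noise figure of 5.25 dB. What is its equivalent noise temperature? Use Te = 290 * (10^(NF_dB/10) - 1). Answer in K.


NF_lin = 10^(5.25/10) = 3.349654
Te = 290 * (3.349654 - 1) = 681.4 K

681.4 K


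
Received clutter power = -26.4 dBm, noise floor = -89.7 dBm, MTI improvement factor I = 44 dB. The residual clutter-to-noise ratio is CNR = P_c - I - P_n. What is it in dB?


CNR = -26.4 - 44 - (-89.7) = 19.3 dB

19.3 dB


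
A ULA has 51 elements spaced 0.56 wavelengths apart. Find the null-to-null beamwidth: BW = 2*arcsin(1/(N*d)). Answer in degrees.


1/(N*d) = 1/(51*0.56) = 0.035014
BW = 2*arcsin(0.035014) = 4.0 degrees

4.0 degrees


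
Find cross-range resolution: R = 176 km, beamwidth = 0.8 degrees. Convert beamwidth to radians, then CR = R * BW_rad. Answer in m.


BW_rad = 0.013962634
CR = 176000 * 0.013962634 = 2457.4 m

2457.4 m


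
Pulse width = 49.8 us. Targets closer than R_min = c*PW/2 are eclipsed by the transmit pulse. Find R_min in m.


R_min = 3e8 * 49.8e-6 / 2 = 7470.0 m

7470.0 m


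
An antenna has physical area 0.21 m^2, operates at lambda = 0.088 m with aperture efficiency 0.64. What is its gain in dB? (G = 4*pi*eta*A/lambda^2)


G_linear = 4*pi*0.64*0.21/0.088^2 = 218.09
G_dB = 10*log10(218.09) = 23.4 dB

23.4 dB


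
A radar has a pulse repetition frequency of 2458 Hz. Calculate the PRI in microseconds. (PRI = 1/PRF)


PRI = 1/2458 = 0.0004068348 s = 406.8 us

406.8 us


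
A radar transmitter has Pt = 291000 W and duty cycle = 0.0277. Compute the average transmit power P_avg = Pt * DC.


P_avg = 291000 * 0.0277 = 8060.7 W

8060.7 W


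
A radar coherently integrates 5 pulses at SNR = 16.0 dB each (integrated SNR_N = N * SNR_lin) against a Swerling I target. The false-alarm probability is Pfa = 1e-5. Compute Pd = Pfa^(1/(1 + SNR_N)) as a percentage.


SNR_lin = 10^(16.0/10) = 39.81072
SNR_N = 5 * 39.81072 = 199.0536
1/(1 + SNR_N) = 1/200.0536 = 0.0049987
Pd = (1e-5)^0.0049987 = 0.94408
Pd = 94.4%

94.4%


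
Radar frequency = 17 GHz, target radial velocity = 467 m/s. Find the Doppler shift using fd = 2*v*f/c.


fd = 2 * 467 * 17000000000.0 / 3e8 = 52926.7 Hz

52926.7 Hz


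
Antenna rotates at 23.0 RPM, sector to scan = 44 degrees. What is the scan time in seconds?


t = 44 / (23.0 * 360) * 60 = 0.32 s

0.32 s


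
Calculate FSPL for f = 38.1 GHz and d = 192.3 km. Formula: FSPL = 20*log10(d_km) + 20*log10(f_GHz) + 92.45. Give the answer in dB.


20*log10(192.3) = 45.68
20*log10(38.1) = 31.62
FSPL = 169.7 dB

169.7 dB


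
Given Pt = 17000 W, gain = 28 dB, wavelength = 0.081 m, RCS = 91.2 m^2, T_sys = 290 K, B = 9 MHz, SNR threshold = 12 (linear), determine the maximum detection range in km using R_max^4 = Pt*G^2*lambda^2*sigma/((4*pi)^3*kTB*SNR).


G_lin = 10^(28/10) = 630.957344
R^4 = 17000 * 630.957344^2 * 0.081^2 * 91.2 / ((4*pi)^3 * 1.38e-23 * 290 * 9000000.0 * 12)
R^4 = 4.72154e18 m^4
R_max = (4.72154e18)^(1/4) = 46614.5 m = 46.6 km

46.6 km


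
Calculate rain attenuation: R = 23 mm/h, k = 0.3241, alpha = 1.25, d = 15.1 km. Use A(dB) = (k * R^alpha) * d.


gamma = 0.3241 * 23^1.25 = 16.32446 dB/km
A = 16.32446 * 15.1 = 246.5 dB

246.5 dB


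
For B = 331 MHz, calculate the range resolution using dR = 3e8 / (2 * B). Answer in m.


dR = 3e8 / (2 * 331000000.0) = 0.45 m

0.45 m


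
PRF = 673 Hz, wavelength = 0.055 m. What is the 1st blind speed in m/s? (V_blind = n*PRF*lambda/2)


V_blind = 1 * 673 * 0.055 / 2 = 18.5 m/s

18.5 m/s


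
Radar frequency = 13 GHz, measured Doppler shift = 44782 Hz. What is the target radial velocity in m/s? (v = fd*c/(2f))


v = 44782 * 3e8 / (2 * 13000000000.0) = 516.7 m/s

516.7 m/s


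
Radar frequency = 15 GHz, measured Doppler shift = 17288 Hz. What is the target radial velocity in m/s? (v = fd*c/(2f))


v = 17288 * 3e8 / (2 * 15000000000.0) = 172.9 m/s

172.9 m/s


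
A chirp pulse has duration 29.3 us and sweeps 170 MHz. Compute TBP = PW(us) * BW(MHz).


TBP = 29.3 * 170 = 4981.0

4981.0


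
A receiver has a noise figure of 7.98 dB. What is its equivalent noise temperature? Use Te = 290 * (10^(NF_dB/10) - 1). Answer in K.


NF_lin = 10^(7.98/10) = 6.280584
Te = 290 * (6.280584 - 1) = 1531.4 K

1531.4 K


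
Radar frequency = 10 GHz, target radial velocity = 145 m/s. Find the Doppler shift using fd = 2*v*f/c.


fd = 2 * 145 * 10000000000.0 / 3e8 = 9666.7 Hz

9666.7 Hz
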